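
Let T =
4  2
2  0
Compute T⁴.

[[464, 192], [192, 80]]

T² = [[20, 8], [8, 4]]
T³ = [[96, 40], [40, 16]]
T⁴ = [[464, 192], [192, 80]]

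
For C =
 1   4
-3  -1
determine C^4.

C^2 = [[-11, 0], [0, -11]]
C^3 = [[-11, -44], [33, 11]]
C^4 = [[121, 0], [0, 121]]

[[121, 0], [0, 121]]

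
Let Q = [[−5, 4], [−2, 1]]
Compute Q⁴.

tr Q = −4 and det Q = 3, so the characteristic polynomial is λ² − (−4)λ + (3) with roots −1 and −3.
Eigenvectors give P = [[−1, 2], [−1, 1]] with P⁻¹ = [[1, −2], [1, −1]], and Q = P·diag(−1, −3)·P⁻¹.
Then Q⁴ = P·diag(1, 81)·P⁻¹ = [[−1, 162], [−1, 81]] · [[1, −2], [1, −1]] = [[161, −160], [80, −79]].

[[161, −160], [80, −79]]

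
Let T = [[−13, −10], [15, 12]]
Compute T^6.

tr T = −1 and det T = −6, so the characteristic polynomial is λ² − (−1)λ + (−6) with roots 2 and −3.
Eigenvectors give P = [[−2, −1], [3, 1]] with P⁻¹ = [[1, 1], [−3, −2]], and T = P·diag(2, −3)·P⁻¹.
Then T^6 = P·diag(64, 729)·P⁻¹ = [[−128, −729], [192, 729]] · [[1, 1], [−3, −2]] = [[2059, 1330], [−1995, −1266]].

[[2059, 1330], [−1995, −1266]]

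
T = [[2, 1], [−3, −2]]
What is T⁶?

[[1, 0], [0, 1]]

T² = I (check: tr T = 0 and det T = −1), so T⁶ = I since 6 is even.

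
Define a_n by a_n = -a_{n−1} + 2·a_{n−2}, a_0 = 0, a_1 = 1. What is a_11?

683

With companion matrix B = [[-1, 2], [1, 0]], [a_n, a_{n−1}]ᵀ = B·[a_{n−1}, a_{n−2}]ᵀ, so [a_11, a_10]ᵀ = B¹⁰·[a_1, a_0]ᵀ.
B¹⁰ = [[683, -682], [-341, 342]], giving [a_11, a_10]ᵀ = [[683], [-341]].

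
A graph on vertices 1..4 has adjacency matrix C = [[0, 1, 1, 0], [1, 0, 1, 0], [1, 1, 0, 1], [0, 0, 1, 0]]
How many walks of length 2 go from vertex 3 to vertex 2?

The number of length-2 walks from vertex 3 to vertex 2 is entry (3,2) of C², where C is the adjacency matrix.
C² = [[2, 1, 1, 1], [1, 2, 1, 1], [1, 1, 3, 0], [1, 1, 0, 1]]

1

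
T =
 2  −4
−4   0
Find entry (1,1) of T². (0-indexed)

16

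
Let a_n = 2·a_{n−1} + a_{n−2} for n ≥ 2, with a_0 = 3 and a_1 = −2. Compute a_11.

−4348

With companion matrix B = [[2, 1], [1, 0]], [a_n, a_{n−1}]ᵀ = B·[a_{n−1}, a_{n−2}]ᵀ, so [a_11, a_10]ᵀ = B¹⁰·[a_1, a_0]ᵀ.
B¹⁰ = [[5741, 2378], [2378, 985]], giving [a_11, a_10]ᵀ = [[−4348], [−1801]].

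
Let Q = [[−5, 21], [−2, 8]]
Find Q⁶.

tr Q = 3 and det Q = 2, so the characteristic polynomial is λ² − (3)λ + (2) with roots 1 and 2.
Eigenvectors give P = [[7, 3], [2, 1]] with P⁻¹ = [[1, −3], [−2, 7]], and Q = P·diag(1, 2)·P⁻¹.
Then Q⁶ = P·diag(1, 64)·P⁻¹ = [[7, 192], [2, 64]] · [[1, −3], [−2, 7]] = [[−377, 1323], [−126, 442]].

[[−377, 1323], [−126, 442]]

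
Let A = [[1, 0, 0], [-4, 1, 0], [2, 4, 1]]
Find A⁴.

A = I + N where N = [[0, 0, 0], [-4, 0, 0], [2, 4, 0]] is strictly lower-triangular, so N³ = 0.
(I + N)⁴ = I + 4·N + 6·N² = [[1, 0, 0], [-16, 1, 0], [-88, 16, 1]].

[[1, 0, 0], [-16, 1, 0], [-88, 16, 1]]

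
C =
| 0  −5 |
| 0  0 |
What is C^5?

[[0, 0], [0, 0]]

C is strictly triangular, hence nilpotent: C^2 = 0, so C^5 = 0.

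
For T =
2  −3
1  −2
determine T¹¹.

[[2, −3], [1, −2]]

T² = I (check: tr T = 0 and det T = −1), so T¹¹ = T since 11 is odd.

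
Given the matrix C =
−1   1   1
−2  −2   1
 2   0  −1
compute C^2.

[[1, −3, −1], [8, 2, −5], [−4, 2, 3]]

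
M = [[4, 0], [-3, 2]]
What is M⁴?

M² = [[16, 0], [-18, 4]]
M³ = [[64, 0], [-84, 8]]
M⁴ = [[256, 0], [-360, 16]]

[[256, 0], [-360, 16]]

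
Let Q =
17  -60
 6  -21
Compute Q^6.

tr Q = -4 and det Q = 3, so the characteristic polynomial is λ² − (-4)λ + (3) with roots -3 and -1.
Eigenvectors give P = [[3, 10], [1, 3]] with P⁻¹ = [[-3, 10], [1, -3]], and Q = P·diag(-3, -1)·P⁻¹.
Then Q^6 = P·diag(729, 1)·P⁻¹ = [[2187, 10], [729, 3]] · [[-3, 10], [1, -3]] = [[-6551, 21840], [-2184, 7281]].

[[-6551, 21840], [-2184, 7281]]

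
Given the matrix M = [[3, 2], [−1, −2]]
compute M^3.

M^2 = [[7, 2], [−1, 2]]
M^3 = [[19, 10], [−5, −6]]

[[19, 10], [−5, −6]]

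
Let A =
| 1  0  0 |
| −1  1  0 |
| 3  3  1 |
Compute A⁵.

A = I + N where N = [[0, 0, 0], [−1, 0, 0], [3, 3, 0]] is strictly lower-triangular, so N³ = 0.
(I + N)⁵ = I + 5·N + 10·N² = [[1, 0, 0], [−5, 1, 0], [−15, 15, 1]].

[[1, 0, 0], [−5, 1, 0], [−15, 15, 1]]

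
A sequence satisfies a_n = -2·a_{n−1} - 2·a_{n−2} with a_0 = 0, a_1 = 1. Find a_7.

-8

With companion matrix T = [[-2, -2], [1, 0]], [a_n, a_{n−1}]ᵀ = T·[a_{n−1}, a_{n−2}]ᵀ, so [a_7, a_6]ᵀ = T^6·[a_1, a_0]ᵀ.
T^6 = [[-8, -16], [8, 8]], giving [a_7, a_6]ᵀ = [[-8], [8]].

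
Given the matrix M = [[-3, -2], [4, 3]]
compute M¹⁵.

M² = I (check: tr M = 0 and det M = -1), so M¹⁵ = M since 15 is odd.

[[-3, -2], [4, 3]]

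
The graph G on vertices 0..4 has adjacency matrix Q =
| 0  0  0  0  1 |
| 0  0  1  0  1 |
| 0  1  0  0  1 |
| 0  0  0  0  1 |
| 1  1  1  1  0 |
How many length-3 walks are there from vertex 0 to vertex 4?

4

The number of length-3 walks from vertex 0 to vertex 4 is entry (0,4) of Q^3, where Q is the adjacency matrix.
Q^2 = [[1, 1, 1, 1, 0], [1, 2, 1, 1, 1], [1, 1, 2, 1, 1], [1, 1, 1, 1, 0], [0, 1, 1, 0, 4]]
Q^3 = [[0, 1, 1, 0, 4], [1, 2, 3, 1, 5], [1, 3, 2, 1, 5], [0, 1, 1, 0, 4], [4, 5, 5, 4, 2]]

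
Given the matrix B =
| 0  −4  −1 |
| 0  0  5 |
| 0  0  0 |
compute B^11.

[[0, 0, 0], [0, 0, 0], [0, 0, 0]]

B is strictly triangular, hence nilpotent: B^3 = 0, so B^11 = 0.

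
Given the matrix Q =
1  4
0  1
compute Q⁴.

Q = I + N where N = [[0, 4], [0, 0]] is strictly upper-triangular, so N² = 0.
(I + N)⁴ = I + 4·N = [[1, 16], [0, 1]].

[[1, 16], [0, 1]]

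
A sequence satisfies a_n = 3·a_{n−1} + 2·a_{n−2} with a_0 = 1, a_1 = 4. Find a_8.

28642

With companion matrix A = [[3, 2], [1, 0]], [a_n, a_{n−1}]ᵀ = A·[a_{n−1}, a_{n−2}]ᵀ, so [a_8, a_7]ᵀ = A⁷·[a_1, a_0]ᵀ.
A⁷ = [[6279, 3526], [1763, 990]], giving [a_8, a_7]ᵀ = [[28642], [8042]].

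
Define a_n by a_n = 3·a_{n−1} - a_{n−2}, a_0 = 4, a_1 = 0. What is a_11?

-27060

With companion matrix C = [[3, -1], [1, 0]], [a_n, a_{n−1}]ᵀ = C·[a_{n−1}, a_{n−2}]ᵀ, so [a_11, a_10]ᵀ = C¹⁰·[a_1, a_0]ᵀ.
C¹⁰ = [[17711, -6765], [6765, -2584]], giving [a_11, a_10]ᵀ = [[-27060], [-10336]].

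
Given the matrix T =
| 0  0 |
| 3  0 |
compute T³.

T is strictly triangular, hence nilpotent: T² = 0, so T³ = 0.

[[0, 0], [0, 0]]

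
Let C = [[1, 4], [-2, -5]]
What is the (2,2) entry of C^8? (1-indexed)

13121

tr C = -4 and det C = 3, so the characteristic polynomial is λ² − (-4)λ + (3) with roots -3 and -1.
Eigenvectors give P = [[-1, 2], [1, -1]] with P⁻¹ = [[1, 2], [1, 1]], and C = P·diag(-3, -1)·P⁻¹.
Then C^8 = P·diag(6561, 1)·P⁻¹ = [[-6561, 2], [6561, -1]] · [[1, 2], [1, 1]] = [[-6559, -13120], [6560, 13121]].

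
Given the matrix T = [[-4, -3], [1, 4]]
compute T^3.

[[-52, -39], [13, 52]]

T^2 = [[13, 0], [0, 13]]
T^3 = [[-52, -39], [13, 52]]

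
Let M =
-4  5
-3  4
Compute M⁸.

[[1, 0], [0, 1]]

M² = I (check: tr M = 0 and det M = -1), so M⁸ = I since 8 is even.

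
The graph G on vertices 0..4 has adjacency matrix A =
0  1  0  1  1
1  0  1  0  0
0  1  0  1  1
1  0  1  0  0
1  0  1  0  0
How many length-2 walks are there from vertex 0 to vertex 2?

3

The number of length-2 walks from vertex 0 to vertex 2 is entry (0,2) of A^2, where A is the adjacency matrix.
A^2 = [[3, 0, 3, 0, 0], [0, 2, 0, 2, 2], [3, 0, 3, 0, 0], [0, 2, 0, 2, 2], [0, 2, 0, 2, 2]]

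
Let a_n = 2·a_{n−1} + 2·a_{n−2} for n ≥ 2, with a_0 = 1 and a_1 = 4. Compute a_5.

208

With companion matrix T = [[2, 2], [1, 0]], [a_n, a_{n−1}]ᵀ = T·[a_{n−1}, a_{n−2}]ᵀ, so [a_5, a_4]ᵀ = T⁴·[a_1, a_0]ᵀ.
T⁴ = [[44, 32], [16, 12]], giving [a_5, a_4]ᵀ = [[208], [76]].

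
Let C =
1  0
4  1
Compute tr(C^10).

C = I + N where N = [[0, 0], [4, 0]] is strictly lower-triangular, so N^2 = 0.
(I + N)^10 = I + 10·N = [[1, 0], [40, 1]].

2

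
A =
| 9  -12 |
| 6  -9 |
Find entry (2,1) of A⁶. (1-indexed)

0

tr A = 0 and det A = -9, so the characteristic polynomial is λ² − (0)λ + (-9) with roots 3 and -3.
Eigenvectors give P = [[2, -1], [1, -1]] with P⁻¹ = [[1, -1], [1, -2]], and A = P·diag(3, -3)·P⁻¹.
Then A⁶ = P·diag(729, 729)·P⁻¹ = [[1458, -729], [729, -729]] · [[1, -1], [1, -2]] = [[729, 0], [0, 729]].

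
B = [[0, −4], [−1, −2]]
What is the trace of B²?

12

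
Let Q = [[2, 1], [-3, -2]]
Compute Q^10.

Q² = I (check: tr Q = 0 and det Q = -1), so Q^10 = I since 10 is even.

[[1, 0], [0, 1]]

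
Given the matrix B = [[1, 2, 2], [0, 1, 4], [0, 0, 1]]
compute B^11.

B = I + N where N = [[0, 2, 2], [0, 0, 4], [0, 0, 0]] is strictly upper-triangular, so N^3 = 0.
(I + N)^11 = I + 11·N + 55·N^2 = [[1, 22, 462], [0, 1, 44], [0, 0, 1]].

[[1, 22, 462], [0, 1, 44], [0, 0, 1]]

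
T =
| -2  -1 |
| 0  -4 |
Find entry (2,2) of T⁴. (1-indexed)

T² = [[4, 6], [0, 16]]
T³ = [[-8, -28], [0, -64]]
T⁴ = [[16, 120], [0, 256]]

256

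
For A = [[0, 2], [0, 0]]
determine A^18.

A is strictly triangular, hence nilpotent: A^2 = 0, so A^18 = 0.

[[0, 0], [0, 0]]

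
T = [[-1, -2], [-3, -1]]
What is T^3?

[[-19, -18], [-27, -19]]

T^2 = [[7, 4], [6, 7]]
T^3 = [[-19, -18], [-27, -19]]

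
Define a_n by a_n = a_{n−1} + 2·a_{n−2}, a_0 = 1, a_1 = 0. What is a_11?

With companion matrix B = [[1, 2], [1, 0]], [a_n, a_{n−1}]ᵀ = B·[a_{n−1}, a_{n−2}]ᵀ, so [a_11, a_10]ᵀ = B^10·[a_1, a_0]ᵀ.
B^10 = [[683, 682], [341, 342]], giving [a_11, a_10]ᵀ = [[682], [342]].

682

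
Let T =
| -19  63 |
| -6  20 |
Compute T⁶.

tr T = 1 and det T = -2, so the characteristic polynomial is λ² − (1)λ + (-2) with roots 2 and -1.
Eigenvectors give P = [[3, 7], [1, 2]] with P⁻¹ = [[-2, 7], [1, -3]], and T = P·diag(2, -1)·P⁻¹.
Then T⁶ = P·diag(64, 1)·P⁻¹ = [[192, 7], [64, 2]] · [[-2, 7], [1, -3]] = [[-377, 1323], [-126, 442]].

[[-377, 1323], [-126, 442]]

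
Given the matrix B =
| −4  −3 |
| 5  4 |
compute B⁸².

[[1, 0], [0, 1]]

B² = I (check: tr B = 0 and det B = −1), so B⁸² = I since 82 is even.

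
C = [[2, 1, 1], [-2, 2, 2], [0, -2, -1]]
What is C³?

C² = [[2, 2, 3], [-8, -2, 0], [4, -2, -3]]
C³ = [[0, 0, 3], [-12, -12, -12], [12, 6, 3]]

[[0, 0, 3], [-12, -12, -12], [12, 6, 3]]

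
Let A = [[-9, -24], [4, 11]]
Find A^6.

tr A = 2 and det A = -3, so the characteristic polynomial is λ² − (2)λ + (-3) with roots 3 and -1.
Eigenvectors give P = [[2, -3], [-1, 1]] with P⁻¹ = [[-1, -3], [-1, -2]], and A = P·diag(3, -1)·P⁻¹.
Then A^6 = P·diag(729, 1)·P⁻¹ = [[1458, -3], [-729, 1]] · [[-1, -3], [-1, -2]] = [[-1455, -4368], [728, 2185]].

[[-1455, -4368], [728, 2185]]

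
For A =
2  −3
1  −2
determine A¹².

[[1, 0], [0, 1]]

A² = I (check: tr A = 0 and det A = −1), so A¹² = I since 12 is even.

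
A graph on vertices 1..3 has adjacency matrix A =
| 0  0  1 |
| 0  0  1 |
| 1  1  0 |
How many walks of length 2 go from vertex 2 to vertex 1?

The number of length-2 walks from vertex 2 to vertex 1 is entry (2,1) of A², where A is the adjacency matrix.
A² = [[1, 1, 0], [1, 1, 0], [0, 0, 2]]

1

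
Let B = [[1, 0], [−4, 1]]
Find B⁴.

B = I + N where N = [[0, 0], [−4, 0]] is strictly lower-triangular, so N² = 0.
(I + N)⁴ = I + 4·N = [[1, 0], [−16, 1]].

[[1, 0], [−16, 1]]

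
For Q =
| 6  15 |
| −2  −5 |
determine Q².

[[6, 15], [−2, −5]]

Q² = Q (a projection; rank 1, trace 1), so Q² = Q.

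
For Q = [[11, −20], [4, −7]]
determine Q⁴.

[[401, −800], [160, −319]]

tr Q = 4 and det Q = 3, so the characteristic polynomial is λ² − (4)λ + (3) with roots 1 and 3.
Eigenvectors give P = [[2, 5], [1, 2]] with P⁻¹ = [[−2, 5], [1, −2]], and Q = P·diag(1, 3)·P⁻¹.
Then Q⁴ = P·diag(1, 81)·P⁻¹ = [[2, 405], [1, 162]] · [[−2, 5], [1, −2]] = [[401, −800], [160, −319]].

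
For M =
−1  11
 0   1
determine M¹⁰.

[[1, 0], [0, 1]]

M² = I (check: tr M = 0 and det M = −1), so M¹⁰ = I since 10 is even.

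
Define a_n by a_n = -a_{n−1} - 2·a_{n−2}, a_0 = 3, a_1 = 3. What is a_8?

-33

With companion matrix M = [[-1, -2], [1, 0]], [a_n, a_{n−1}]ᵀ = M·[a_{n−1}, a_{n−2}]ᵀ, so [a_8, a_7]ᵀ = M^7·[a_1, a_0]ᵀ.
M^7 = [[3, -14], [7, 10]], giving [a_8, a_7]ᵀ = [[-33], [51]].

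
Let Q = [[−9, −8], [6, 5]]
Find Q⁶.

tr Q = −4 and det Q = 3, so the characteristic polynomial is λ² − (−4)λ + (3) with roots −3 and −1.
Eigenvectors give P = [[−4, 1], [3, −1]] with P⁻¹ = [[−1, −1], [−3, −4]], and Q = P·diag(−3, −1)·P⁻¹.
Then Q⁶ = P·diag(729, 1)·P⁻¹ = [[−2916, 1], [2187, −1]] · [[−1, −1], [−3, −4]] = [[2913, 2912], [−2184, −2183]].

[[2913, 2912], [−2184, −2183]]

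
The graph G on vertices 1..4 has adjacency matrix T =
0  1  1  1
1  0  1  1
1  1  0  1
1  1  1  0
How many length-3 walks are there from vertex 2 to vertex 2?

6

The number of length-3 walks from vertex 2 to vertex 2 is entry (2,2) of T^3, where T is the adjacency matrix.
T^2 = [[3, 2, 2, 2], [2, 3, 2, 2], [2, 2, 3, 2], [2, 2, 2, 3]]
T^3 = [[6, 7, 7, 7], [7, 6, 7, 7], [7, 7, 6, 7], [7, 7, 7, 6]]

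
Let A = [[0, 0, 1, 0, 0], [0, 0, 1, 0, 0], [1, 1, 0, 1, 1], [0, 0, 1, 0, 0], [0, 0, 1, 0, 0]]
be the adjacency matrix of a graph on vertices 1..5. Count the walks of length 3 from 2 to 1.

0

The number of length-3 walks from vertex 2 to vertex 1 is entry (2,1) of A³, where A is the adjacency matrix.
A² = [[1, 1, 0, 1, 1], [1, 1, 0, 1, 1], [0, 0, 4, 0, 0], [1, 1, 0, 1, 1], [1, 1, 0, 1, 1]]
A³ = [[0, 0, 4, 0, 0], [0, 0, 4, 0, 0], [4, 4, 0, 4, 4], [0, 0, 4, 0, 0], [0, 0, 4, 0, 0]]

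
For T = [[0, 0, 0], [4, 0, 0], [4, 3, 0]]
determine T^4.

T is strictly triangular, hence nilpotent: T^3 = 0, so T^4 = 0.

[[0, 0, 0], [0, 0, 0], [0, 0, 0]]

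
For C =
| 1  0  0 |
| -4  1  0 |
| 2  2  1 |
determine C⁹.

[[1, 0, 0], [-36, 1, 0], [-270, 18, 1]]

C = I + N where N = [[0, 0, 0], [-4, 0, 0], [2, 2, 0]] is strictly lower-triangular, so N³ = 0.
(I + N)⁹ = I + 9·N + 36·N² = [[1, 0, 0], [-36, 1, 0], [-270, 18, 1]].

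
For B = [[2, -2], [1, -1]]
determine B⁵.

B² = B (a projection; rank 1, trace 1), so B⁵ = B.

[[2, -2], [1, -1]]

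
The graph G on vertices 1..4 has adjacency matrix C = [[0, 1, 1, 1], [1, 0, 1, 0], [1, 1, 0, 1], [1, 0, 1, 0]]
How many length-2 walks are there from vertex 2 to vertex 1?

The number of length-2 walks from vertex 2 to vertex 1 is entry (2,1) of C^2, where C is the adjacency matrix.
C^2 = [[3, 1, 2, 1], [1, 2, 1, 2], [2, 1, 3, 1], [1, 2, 1, 2]]

1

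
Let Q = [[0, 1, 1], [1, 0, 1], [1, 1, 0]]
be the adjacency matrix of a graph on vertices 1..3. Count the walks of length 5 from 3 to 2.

The number of length-5 walks from vertex 3 to vertex 2 is entry (3,2) of Q⁵, where Q is the adjacency matrix.
Q² = [[2, 1, 1], [1, 2, 1], [1, 1, 2]]
Q³ = [[2, 3, 3], [3, 2, 3], [3, 3, 2]]
Q⁴ = [[6, 5, 5], [5, 6, 5], [5, 5, 6]]
Q⁵ = [[10, 11, 11], [11, 10, 11], [11, 11, 10]]

11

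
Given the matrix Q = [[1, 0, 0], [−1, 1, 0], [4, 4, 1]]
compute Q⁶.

Q = I + N where N = [[0, 0, 0], [−1, 0, 0], [4, 4, 0]] is strictly lower-triangular, so N³ = 0.
(I + N)⁶ = I + 6·N + 15·N² = [[1, 0, 0], [−6, 1, 0], [−36, 24, 1]].

[[1, 0, 0], [−6, 1, 0], [−36, 24, 1]]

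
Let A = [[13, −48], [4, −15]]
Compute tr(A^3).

tr A = −2 and det A = −3, so the characteristic polynomial is λ² − (−2)λ + (−3) with roots −3 and 1.
Eigenvectors give P = [[3, 4], [1, 1]] with P⁻¹ = [[−1, 4], [1, −3]], and A = P·diag(−3, 1)·P⁻¹.
Then A^3 = P·diag(−27, 1)·P⁻¹ = [[−81, 4], [−27, 1]] · [[−1, 4], [1, −3]] = [[85, −336], [28, −111]].

−26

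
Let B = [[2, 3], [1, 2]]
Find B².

[[7, 12], [4, 7]]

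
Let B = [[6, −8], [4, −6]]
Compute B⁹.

[[1536, −2048], [1024, −1536]]

tr B = 0 and det B = −4, so the characteristic polynomial is λ² − (0)λ + (−4) with roots 2 and −2.
Eigenvectors give P = [[2, 1], [1, 1]] with P⁻¹ = [[1, −1], [−1, 2]], and B = P·diag(2, −2)·P⁻¹.
Then B⁹ = P·diag(512, −512)·P⁻¹ = [[1024, −512], [512, −512]] · [[1, −1], [−1, 2]] = [[1536, −2048], [1024, −1536]].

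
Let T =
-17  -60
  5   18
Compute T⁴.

[[-179, -780], [65, 276]]

tr T = 1 and det T = -6, so the characteristic polynomial is λ² − (1)λ + (-6) with roots -2 and 3.
Eigenvectors give P = [[4, -3], [-1, 1]] with P⁻¹ = [[1, 3], [1, 4]], and T = P·diag(-2, 3)·P⁻¹.
Then T⁴ = P·diag(16, 81)·P⁻¹ = [[64, -243], [-16, 81]] · [[1, 3], [1, 4]] = [[-179, -780], [65, 276]].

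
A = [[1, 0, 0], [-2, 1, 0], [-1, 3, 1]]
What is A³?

A = I + N where N = [[0, 0, 0], [-2, 0, 0], [-1, 3, 0]] is strictly lower-triangular, so N³ = 0.
(I + N)³ = I + 3·N + 3·N² = [[1, 0, 0], [-6, 1, 0], [-21, 9, 1]].

[[1, 0, 0], [-6, 1, 0], [-21, 9, 1]]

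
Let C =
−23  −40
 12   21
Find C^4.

[[481, 800], [−240, −399]]

tr C = −2 and det C = −3, so the characteristic polynomial is λ² − (−2)λ + (−3) with roots 1 and −3.
Eigenvectors give P = [[−5, 2], [3, −1]] with P⁻¹ = [[1, 2], [3, 5]], and C = P·diag(1, −3)·P⁻¹.
Then C^4 = P·diag(1, 81)·P⁻¹ = [[−5, 162], [3, −81]] · [[1, 2], [3, 5]] = [[481, 800], [−240, −399]].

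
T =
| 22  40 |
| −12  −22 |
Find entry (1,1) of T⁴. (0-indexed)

tr T = 0 and det T = −4, so the characteristic polynomial is λ² − (0)λ + (−4) with roots 2 and −2.
Eigenvectors give P = [[−2, −5], [1, 3]] with P⁻¹ = [[−3, −5], [1, 2]], and T = P·diag(2, −2)·P⁻¹.
Then T⁴ = P·diag(16, 16)·P⁻¹ = [[−32, −80], [16, 48]] · [[−3, −5], [1, 2]] = [[16, 0], [0, 16]].

16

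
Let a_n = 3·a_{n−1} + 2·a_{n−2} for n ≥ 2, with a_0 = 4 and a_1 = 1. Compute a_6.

With companion matrix A = [[3, 2], [1, 0]], [a_n, a_{n−1}]ᵀ = A·[a_{n−1}, a_{n−2}]ᵀ, so [a_6, a_5]ᵀ = A⁵·[a_1, a_0]ᵀ.
A⁵ = [[495, 278], [139, 78]], giving [a_6, a_5]ᵀ = [[1607], [451]].

1607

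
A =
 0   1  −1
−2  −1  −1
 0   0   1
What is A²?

[[−2, −1, −2], [2, −1, 2], [0, 0, 1]]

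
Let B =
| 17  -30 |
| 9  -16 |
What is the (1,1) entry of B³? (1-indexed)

53

tr B = 1 and det B = -2, so the characteristic polynomial is λ² − (1)λ + (-2) with roots -1 and 2.
Eigenvectors give P = [[5, 2], [3, 1]] with P⁻¹ = [[-1, 2], [3, -5]], and B = P·diag(-1, 2)·P⁻¹.
Then B³ = P·diag(-1, 8)·P⁻¹ = [[-5, 16], [-3, 8]] · [[-1, 2], [3, -5]] = [[53, -90], [27, -46]].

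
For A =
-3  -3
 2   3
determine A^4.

A^2 = [[3, 0], [0, 3]]
A^3 = [[-9, -9], [6, 9]]
A^4 = [[9, 0], [0, 9]]

[[9, 0], [0, 9]]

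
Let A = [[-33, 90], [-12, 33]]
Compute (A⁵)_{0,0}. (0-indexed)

tr A = 0 and det A = -9, so the characteristic polynomial is λ² − (0)λ + (-9) with roots 3 and -3.
Eigenvectors give P = [[-5, 3], [-2, 1]] with P⁻¹ = [[1, -3], [2, -5]], and A = P·diag(3, -3)·P⁻¹.
Then A⁵ = P·diag(243, -243)·P⁻¹ = [[-1215, -729], [-486, -243]] · [[1, -3], [2, -5]] = [[-2673, 7290], [-972, 2673]].

-2673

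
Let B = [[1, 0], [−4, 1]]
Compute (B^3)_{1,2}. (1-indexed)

0

B = I + N where N = [[0, 0], [−4, 0]] is strictly lower-triangular, so N^2 = 0.
(I + N)^3 = I + 3·N = [[1, 0], [−12, 1]].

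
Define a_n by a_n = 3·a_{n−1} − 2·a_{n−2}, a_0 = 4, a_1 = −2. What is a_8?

With companion matrix A = [[3, −2], [1, 0]], [a_n, a_{n−1}]ᵀ = A·[a_{n−1}, a_{n−2}]ᵀ, so [a_8, a_7]ᵀ = A⁷·[a_1, a_0]ᵀ.
A⁷ = [[255, −254], [127, −126]], giving [a_8, a_7]ᵀ = [[−1526], [−758]].

−1526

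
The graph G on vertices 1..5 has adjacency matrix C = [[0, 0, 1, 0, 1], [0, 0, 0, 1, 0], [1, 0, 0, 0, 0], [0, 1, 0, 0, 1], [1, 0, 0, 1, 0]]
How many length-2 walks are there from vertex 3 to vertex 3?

1

The number of length-2 walks from vertex 3 to vertex 3 is entry (3,3) of C², where C is the adjacency matrix.
C² = [[2, 0, 0, 1, 0], [0, 1, 0, 0, 1], [0, 0, 1, 0, 1], [1, 0, 0, 2, 0], [0, 1, 1, 0, 2]]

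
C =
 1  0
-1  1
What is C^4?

C = I + N where N = [[0, 0], [-1, 0]] is strictly lower-triangular, so N^2 = 0.
(I + N)^4 = I + 4·N = [[1, 0], [-4, 1]].

[[1, 0], [-4, 1]]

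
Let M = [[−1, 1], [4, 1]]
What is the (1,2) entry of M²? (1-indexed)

0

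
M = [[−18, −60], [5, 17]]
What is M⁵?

[[−1068, −3300], [275, 857]]

tr M = −1 and det M = −6, so the characteristic polynomial is λ² − (−1)λ + (−6) with roots 2 and −3.
Eigenvectors give P = [[3, 4], [−1, −1]] with P⁻¹ = [[−1, −4], [1, 3]], and M = P·diag(2, −3)·P⁻¹.
Then M⁵ = P·diag(32, −243)·P⁻¹ = [[96, −972], [−32, 243]] · [[−1, −4], [1, 3]] = [[−1068, −3300], [275, 857]].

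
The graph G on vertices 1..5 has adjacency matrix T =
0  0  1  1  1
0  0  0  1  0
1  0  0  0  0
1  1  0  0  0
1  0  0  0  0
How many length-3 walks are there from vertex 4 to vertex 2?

2

The number of length-3 walks from vertex 4 to vertex 2 is entry (4,2) of T³, where T is the adjacency matrix.
T² = [[3, 1, 0, 0, 0], [1, 1, 0, 0, 0], [0, 0, 1, 1, 1], [0, 0, 1, 2, 1], [0, 0, 1, 1, 1]]
T³ = [[0, 0, 3, 4, 3], [0, 0, 1, 2, 1], [3, 1, 0, 0, 0], [4, 2, 0, 0, 0], [3, 1, 0, 0, 0]]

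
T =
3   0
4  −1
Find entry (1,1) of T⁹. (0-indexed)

−1

tr T = 2 and det T = −3, so the characteristic polynomial is λ² − (2)λ + (−3) with roots −1 and 3.
Eigenvectors give P = [[0, 1], [−1, 1]] with P⁻¹ = [[1, −1], [1, 0]], and T = P·diag(−1, 3)·P⁻¹.
Then T⁹ = P·diag(−1, 19683)·P⁻¹ = [[0, 19683], [1, 19683]] · [[1, −1], [1, 0]] = [[19683, 0], [19684, −1]].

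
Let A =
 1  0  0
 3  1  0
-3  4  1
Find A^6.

[[1, 0, 0], [18, 1, 0], [162, 24, 1]]

A = I + N where N = [[0, 0, 0], [3, 0, 0], [-3, 4, 0]] is strictly lower-triangular, so N^3 = 0.
(I + N)^6 = I + 6·N + 15·N^2 = [[1, 0, 0], [18, 1, 0], [162, 24, 1]].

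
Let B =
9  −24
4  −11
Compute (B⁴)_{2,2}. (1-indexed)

241

tr B = −2 and det B = −3, so the characteristic polynomial is λ² − (−2)λ + (−3) with roots 1 and −3.
Eigenvectors give P = [[−3, −2], [−1, −1]] with P⁻¹ = [[−1, 2], [1, −3]], and B = P·diag(1, −3)·P⁻¹.
Then B⁴ = P·diag(1, 81)·P⁻¹ = [[−3, −162], [−1, −81]] · [[−1, 2], [1, −3]] = [[−159, 480], [−80, 241]].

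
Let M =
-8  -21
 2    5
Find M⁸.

[[1786, 5355], [-510, -1529]]

tr M = -3 and det M = 2, so the characteristic polynomial is λ² − (-3)λ + (2) with roots -1 and -2.
Eigenvectors give P = [[3, 7], [-1, -2]] with P⁻¹ = [[-2, -7], [1, 3]], and M = P·diag(-1, -2)·P⁻¹.
Then M⁸ = P·diag(1, 256)·P⁻¹ = [[3, 1792], [-1, -512]] · [[-2, -7], [1, 3]] = [[1786, 5355], [-510, -1529]].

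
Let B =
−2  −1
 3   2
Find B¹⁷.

[[−2, −1], [3, 2]]

B² = I (check: tr B = 0 and det B = −1), so B¹⁷ = B since 17 is odd.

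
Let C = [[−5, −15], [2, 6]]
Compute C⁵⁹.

[[−5, −15], [2, 6]]

C² = C (a projection; rank 1, trace 1), so C⁵⁹ = C.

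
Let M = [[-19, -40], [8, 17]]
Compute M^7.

tr M = -2 and det M = -3, so the characteristic polynomial is λ² − (-2)λ + (-3) with roots 1 and -3.
Eigenvectors give P = [[-2, 5], [1, -2]] with P⁻¹ = [[2, 5], [1, 2]], and M = P·diag(1, -3)·P⁻¹.
Then M^7 = P·diag(1, -2187)·P⁻¹ = [[-2, -10935], [1, 4374]] · [[2, 5], [1, 2]] = [[-10939, -21880], [4376, 8753]].

[[-10939, -21880], [4376, 8753]]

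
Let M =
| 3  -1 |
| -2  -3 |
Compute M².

[[11, 0], [0, 11]]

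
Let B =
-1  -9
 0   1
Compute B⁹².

B² = I (check: tr B = 0 and det B = -1), so B⁹² = I since 92 is even.

[[1, 0], [0, 1]]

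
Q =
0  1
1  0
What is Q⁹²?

Q² = I (check: tr Q = 0 and det Q = -1), so Q⁹² = I since 92 is even.

[[1, 0], [0, 1]]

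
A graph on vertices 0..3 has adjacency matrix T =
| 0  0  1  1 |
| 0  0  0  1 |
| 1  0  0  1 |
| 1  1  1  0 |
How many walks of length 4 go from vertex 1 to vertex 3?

2

The number of length-4 walks from vertex 1 to vertex 3 is entry (1,3) of T^4, where T is the adjacency matrix.
T^2 = [[2, 1, 1, 1], [1, 1, 1, 0], [1, 1, 2, 1], [1, 0, 1, 3]]
T^3 = [[2, 1, 3, 4], [1, 0, 1, 3], [3, 1, 2, 4], [4, 3, 4, 2]]
T^4 = [[7, 4, 6, 6], [4, 3, 4, 2], [6, 4, 7, 6], [6, 2, 6, 11]]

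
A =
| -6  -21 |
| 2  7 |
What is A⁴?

A² = A (a projection; rank 1, trace 1), so A⁴ = A.

[[-6, -21], [2, 7]]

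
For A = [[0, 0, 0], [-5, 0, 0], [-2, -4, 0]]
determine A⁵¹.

A is strictly triangular, hence nilpotent: A³ = 0, so A⁵¹ = 0.

[[0, 0, 0], [0, 0, 0], [0, 0, 0]]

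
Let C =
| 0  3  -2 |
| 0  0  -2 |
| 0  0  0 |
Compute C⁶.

C is strictly triangular, hence nilpotent: C³ = 0, so C⁶ = 0.

[[0, 0, 0], [0, 0, 0], [0, 0, 0]]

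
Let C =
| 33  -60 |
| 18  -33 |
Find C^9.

tr C = 0 and det C = -9, so the characteristic polynomial is λ² − (0)λ + (-9) with roots -3 and 3.
Eigenvectors give P = [[-5, 2], [-3, 1]] with P⁻¹ = [[1, -2], [3, -5]], and C = P·diag(-3, 3)·P⁻¹.
Then C^9 = P·diag(-19683, 19683)·P⁻¹ = [[98415, 39366], [59049, 19683]] · [[1, -2], [3, -5]] = [[216513, -393660], [118098, -216513]].

[[216513, -393660], [118098, -216513]]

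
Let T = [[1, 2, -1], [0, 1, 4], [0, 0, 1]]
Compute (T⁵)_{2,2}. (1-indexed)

1

T = I + N where N = [[0, 2, -1], [0, 0, 4], [0, 0, 0]] is strictly upper-triangular, so N³ = 0.
(I + N)⁵ = I + 5·N + 10·N² = [[1, 10, 75], [0, 1, 20], [0, 0, 1]].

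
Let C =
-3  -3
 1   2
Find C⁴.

[[33, 21], [-7, -2]]

C² = [[6, 3], [-1, 1]]
C³ = [[-15, -12], [4, 5]]
C⁴ = [[33, 21], [-7, -2]]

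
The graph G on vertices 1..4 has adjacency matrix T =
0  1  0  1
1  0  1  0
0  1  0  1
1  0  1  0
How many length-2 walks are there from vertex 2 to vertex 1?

0

The number of length-2 walks from vertex 2 to vertex 1 is entry (2,1) of T^2, where T is the adjacency matrix.
T^2 = [[2, 0, 2, 0], [0, 2, 0, 2], [2, 0, 2, 0], [0, 2, 0, 2]]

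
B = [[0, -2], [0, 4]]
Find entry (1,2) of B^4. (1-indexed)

-128

B^2 = [[0, -8], [0, 16]]
B^3 = [[0, -32], [0, 64]]
B^4 = [[0, -128], [0, 256]]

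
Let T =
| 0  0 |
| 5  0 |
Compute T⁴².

[[0, 0], [0, 0]]

T is strictly triangular, hence nilpotent: T² = 0, so T⁴² = 0.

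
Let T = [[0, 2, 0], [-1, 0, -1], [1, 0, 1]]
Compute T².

[[-2, 0, -2], [-1, -2, -1], [1, 2, 1]]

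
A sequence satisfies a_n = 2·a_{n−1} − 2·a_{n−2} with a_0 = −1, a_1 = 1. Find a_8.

−16

With companion matrix B = [[2, −2], [1, 0]], [a_n, a_{n−1}]ᵀ = B·[a_{n−1}, a_{n−2}]ᵀ, so [a_8, a_7]ᵀ = B⁷·[a_1, a_0]ᵀ.
B⁷ = [[0, 16], [−8, 16]], giving [a_8, a_7]ᵀ = [[−16], [−24]].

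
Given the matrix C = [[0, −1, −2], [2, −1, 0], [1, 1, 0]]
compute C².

[[−4, −1, 0], [−2, −1, −4], [2, −2, −2]]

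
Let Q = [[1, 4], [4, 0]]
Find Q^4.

Q^2 = [[17, 4], [4, 16]]
Q^3 = [[33, 68], [68, 16]]
Q^4 = [[305, 132], [132, 272]]

[[305, 132], [132, 272]]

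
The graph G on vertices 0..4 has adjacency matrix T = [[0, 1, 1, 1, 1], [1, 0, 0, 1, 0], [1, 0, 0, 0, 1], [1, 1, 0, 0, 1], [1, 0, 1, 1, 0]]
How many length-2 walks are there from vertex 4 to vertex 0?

The number of length-2 walks from vertex 4 to vertex 0 is entry (4,0) of T^2, where T is the adjacency matrix.
T^2 = [[4, 1, 1, 2, 2], [1, 2, 1, 1, 2], [1, 1, 2, 2, 1], [2, 1, 2, 3, 1], [2, 2, 1, 1, 3]]

2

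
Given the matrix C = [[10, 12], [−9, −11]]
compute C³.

tr C = −1 and det C = −2, so the characteristic polynomial is λ² − (−1)λ + (−2) with roots 1 and −2.
Eigenvectors give P = [[4, −1], [−3, 1]] with P⁻¹ = [[1, 1], [3, 4]], and C = P·diag(1, −2)·P⁻¹.
Then C³ = P·diag(1, −8)·P⁻¹ = [[4, 8], [−3, −8]] · [[1, 1], [3, 4]] = [[28, 36], [−27, −35]].

[[28, 36], [−27, −35]]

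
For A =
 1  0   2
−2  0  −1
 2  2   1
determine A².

[[5, 4, 4], [−4, −2, −5], [0, 2, 3]]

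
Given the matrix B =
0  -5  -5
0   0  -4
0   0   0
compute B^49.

B is strictly triangular, hence nilpotent: B^3 = 0, so B^49 = 0.

[[0, 0, 0], [0, 0, 0], [0, 0, 0]]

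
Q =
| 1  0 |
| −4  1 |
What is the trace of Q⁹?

2

Q = I + N where N = [[0, 0], [−4, 0]] is strictly lower-triangular, so N² = 0.
(I + N)⁹ = I + 9·N = [[1, 0], [−36, 1]].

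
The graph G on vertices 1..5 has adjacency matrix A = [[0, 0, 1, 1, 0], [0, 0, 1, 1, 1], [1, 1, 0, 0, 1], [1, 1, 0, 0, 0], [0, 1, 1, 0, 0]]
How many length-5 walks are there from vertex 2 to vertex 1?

10

The number of length-5 walks from vertex 2 to vertex 1 is entry (2,1) of A^5, where A is the adjacency matrix.
A^2 = [[2, 2, 0, 0, 1], [2, 3, 1, 0, 1], [0, 1, 3, 2, 1], [0, 0, 2, 2, 1], [1, 1, 1, 1, 2]]
A^3 = [[0, 1, 5, 4, 2], [1, 2, 6, 5, 4], [5, 6, 2, 1, 4], [4, 5, 1, 0, 2], [2, 4, 4, 2, 2]]
A^4 = [[9, 11, 3, 1, 6], [11, 15, 7, 3, 8], [3, 7, 15, 11, 8], [1, 3, 11, 9, 6], [6, 8, 8, 6, 8]]
A^5 = [[4, 10, 26, 20, 14], [10, 18, 34, 26, 22], [26, 34, 18, 10, 22], [20, 26, 10, 4, 14], [14, 22, 22, 14, 16]]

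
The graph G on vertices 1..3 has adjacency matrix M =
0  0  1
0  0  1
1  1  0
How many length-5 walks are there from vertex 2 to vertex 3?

4

The number of length-5 walks from vertex 2 to vertex 3 is entry (2,3) of M^5, where M is the adjacency matrix.
M^2 = [[1, 1, 0], [1, 1, 0], [0, 0, 2]]
M^3 = [[0, 0, 2], [0, 0, 2], [2, 2, 0]]
M^4 = [[2, 2, 0], [2, 2, 0], [0, 0, 4]]
M^5 = [[0, 0, 4], [0, 0, 4], [4, 4, 0]]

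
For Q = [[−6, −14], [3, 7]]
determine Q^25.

Q² = Q (a projection; rank 1, trace 1), so Q^25 = Q.

[[−6, −14], [3, 7]]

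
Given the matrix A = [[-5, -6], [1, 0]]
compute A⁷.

tr A = -5 and det A = 6, so the characteristic polynomial is λ² − (-5)λ + (6) with roots -2 and -3.
Eigenvectors give P = [[-2, -3], [1, 1]] with P⁻¹ = [[1, 3], [-1, -2]], and A = P·diag(-2, -3)·P⁻¹.
Then A⁷ = P·diag(-128, -2187)·P⁻¹ = [[256, 6561], [-128, -2187]] · [[1, 3], [-1, -2]] = [[-6305, -12354], [2059, 3990]].

[[-6305, -12354], [2059, 3990]]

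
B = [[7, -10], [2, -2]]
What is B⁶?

tr B = 5 and det B = 6, so the characteristic polynomial is λ² − (5)λ + (6) with roots 3 and 2.
Eigenvectors give P = [[5, 2], [2, 1]] with P⁻¹ = [[1, -2], [-2, 5]], and B = P·diag(3, 2)·P⁻¹.
Then B⁶ = P·diag(729, 64)·P⁻¹ = [[3645, 128], [1458, 64]] · [[1, -2], [-2, 5]] = [[3389, -6650], [1330, -2596]].

[[3389, -6650], [1330, -2596]]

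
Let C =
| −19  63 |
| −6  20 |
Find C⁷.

[[−775, 2709], [−258, 902]]

tr C = 1 and det C = −2, so the characteristic polynomial is λ² − (1)λ + (−2) with roots 2 and −1.
Eigenvectors give P = [[3, 7], [1, 2]] with P⁻¹ = [[−2, 7], [1, −3]], and C = P·diag(2, −1)·P⁻¹.
Then C⁷ = P·diag(128, −1)·P⁻¹ = [[384, −7], [128, −2]] · [[−2, 7], [1, −3]] = [[−775, 2709], [−258, 902]].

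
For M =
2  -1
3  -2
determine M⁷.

M² = I (check: tr M = 0 and det M = -1), so M⁷ = M since 7 is odd.

[[2, -1], [3, -2]]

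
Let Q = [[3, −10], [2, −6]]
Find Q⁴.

[[−59, 150], [−30, 76]]

tr Q = −3 and det Q = 2, so the characteristic polynomial is λ² − (−3)λ + (2) with roots −2 and −1.
Eigenvectors give P = [[2, 5], [1, 2]] with P⁻¹ = [[−2, 5], [1, −2]], and Q = P·diag(−2, −1)·P⁻¹.
Then Q⁴ = P·diag(16, 1)·P⁻¹ = [[32, 5], [16, 2]] · [[−2, 5], [1, −2]] = [[−59, 150], [−30, 76]].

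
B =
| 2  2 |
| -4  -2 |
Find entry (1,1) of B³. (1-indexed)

B² = [[-4, 0], [0, -4]]
B³ = [[-8, -8], [16, 8]]

-8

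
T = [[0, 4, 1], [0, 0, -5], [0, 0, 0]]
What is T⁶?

T is strictly triangular, hence nilpotent: T³ = 0, so T⁶ = 0.

[[0, 0, 0], [0, 0, 0], [0, 0, 0]]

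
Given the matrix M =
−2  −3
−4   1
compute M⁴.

[[268, 87], [116, 181]]

M² = [[16, 3], [4, 13]]
M³ = [[−44, −45], [−60, 1]]
M⁴ = [[268, 87], [116, 181]]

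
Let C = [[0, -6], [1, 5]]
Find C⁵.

tr C = 5 and det C = 6, so the characteristic polynomial is λ² − (5)λ + (6) with roots 2 and 3.
Eigenvectors give P = [[-3, -2], [1, 1]] with P⁻¹ = [[-1, -2], [1, 3]], and C = P·diag(2, 3)·P⁻¹.
Then C⁵ = P·diag(32, 243)·P⁻¹ = [[-96, -486], [32, 243]] · [[-1, -2], [1, 3]] = [[-390, -1266], [211, 665]].

[[-390, -1266], [211, 665]]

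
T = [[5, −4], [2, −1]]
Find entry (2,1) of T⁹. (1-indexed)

tr T = 4 and det T = 3, so the characteristic polynomial is λ² − (4)λ + (3) with roots 3 and 1.
Eigenvectors give P = [[2, −1], [1, −1]] with P⁻¹ = [[1, −1], [1, −2]], and T = P·diag(3, 1)·P⁻¹.
Then T⁹ = P·diag(19683, 1)·P⁻¹ = [[39366, −1], [19683, −1]] · [[1, −1], [1, −2]] = [[39365, −39364], [19682, −19681]].

19682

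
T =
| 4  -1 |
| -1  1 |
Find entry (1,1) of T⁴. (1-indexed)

T² = [[17, -5], [-5, 2]]
T³ = [[73, -22], [-22, 7]]
T⁴ = [[314, -95], [-95, 29]]

314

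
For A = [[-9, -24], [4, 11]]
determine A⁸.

[[-13119, -39360], [6560, 19681]]

tr A = 2 and det A = -3, so the characteristic polynomial is λ² − (2)λ + (-3) with roots 3 and -1.
Eigenvectors give P = [[-2, 3], [1, -1]] with P⁻¹ = [[1, 3], [1, 2]], and A = P·diag(3, -1)·P⁻¹.
Then A⁸ = P·diag(6561, 1)·P⁻¹ = [[-13122, 3], [6561, -1]] · [[1, 3], [1, 2]] = [[-13119, -39360], [6560, 19681]].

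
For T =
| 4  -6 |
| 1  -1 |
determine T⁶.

tr T = 3 and det T = 2, so the characteristic polynomial is λ² − (3)λ + (2) with roots 1 and 2.
Eigenvectors give P = [[-2, -3], [-1, -1]] with P⁻¹ = [[1, -3], [-1, 2]], and T = P·diag(1, 2)·P⁻¹.
Then T⁶ = P·diag(1, 64)·P⁻¹ = [[-2, -192], [-1, -64]] · [[1, -3], [-1, 2]] = [[190, -378], [63, -125]].

[[190, -378], [63, -125]]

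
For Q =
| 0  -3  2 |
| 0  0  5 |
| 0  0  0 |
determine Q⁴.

Q is strictly triangular, hence nilpotent: Q³ = 0, so Q⁴ = 0.

[[0, 0, 0], [0, 0, 0], [0, 0, 0]]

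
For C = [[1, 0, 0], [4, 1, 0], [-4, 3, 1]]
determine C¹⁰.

[[1, 0, 0], [40, 1, 0], [500, 30, 1]]

C = I + N where N = [[0, 0, 0], [4, 0, 0], [-4, 3, 0]] is strictly lower-triangular, so N³ = 0.
(I + N)¹⁰ = I + 10·N + 45·N² = [[1, 0, 0], [40, 1, 0], [500, 30, 1]].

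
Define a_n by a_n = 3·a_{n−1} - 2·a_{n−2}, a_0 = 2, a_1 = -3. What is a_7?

With companion matrix A = [[3, -2], [1, 0]], [a_n, a_{n−1}]ᵀ = A·[a_{n−1}, a_{n−2}]ᵀ, so [a_7, a_6]ᵀ = A^6·[a_1, a_0]ᵀ.
A^6 = [[127, -126], [63, -62]], giving [a_7, a_6]ᵀ = [[-633], [-313]].

-633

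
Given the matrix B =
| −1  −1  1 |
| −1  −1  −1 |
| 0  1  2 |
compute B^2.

[[2, 3, 2], [2, 1, −2], [−1, 1, 3]]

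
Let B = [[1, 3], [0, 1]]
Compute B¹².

[[1, 36], [0, 1]]

B = I + N where N = [[0, 3], [0, 0]] is strictly upper-triangular, so N² = 0.
(I + N)¹² = I + 12·N = [[1, 36], [0, 1]].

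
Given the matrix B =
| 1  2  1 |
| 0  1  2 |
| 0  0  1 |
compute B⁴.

B = I + N where N = [[0, 2, 1], [0, 0, 2], [0, 0, 0]] is strictly upper-triangular, so N³ = 0.
(I + N)⁴ = I + 4·N + 6·N² = [[1, 8, 28], [0, 1, 8], [0, 0, 1]].

[[1, 8, 28], [0, 1, 8], [0, 0, 1]]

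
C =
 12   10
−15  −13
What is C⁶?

[[−1266, −1330], [1995, 2059]]

tr C = −1 and det C = −6, so the characteristic polynomial is λ² − (−1)λ + (−6) with roots −3 and 2.
Eigenvectors give P = [[2, −1], [−3, 1]] with P⁻¹ = [[−1, −1], [−3, −2]], and C = P·diag(−3, 2)·P⁻¹.
Then C⁶ = P·diag(729, 64)·P⁻¹ = [[1458, −64], [−2187, 64]] · [[−1, −1], [−3, −2]] = [[−1266, −1330], [1995, 2059]].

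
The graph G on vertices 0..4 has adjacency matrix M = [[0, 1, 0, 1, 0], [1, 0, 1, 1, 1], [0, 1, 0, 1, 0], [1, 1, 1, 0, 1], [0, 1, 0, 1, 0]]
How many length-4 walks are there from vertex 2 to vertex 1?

13

The number of length-4 walks from vertex 2 to vertex 1 is entry (2,1) of M^4, where M is the adjacency matrix.
M^2 = [[2, 1, 2, 1, 2], [1, 4, 1, 3, 1], [2, 1, 2, 1, 2], [1, 3, 1, 4, 1], [2, 1, 2, 1, 2]]
M^3 = [[2, 7, 2, 7, 2], [7, 6, 7, 7, 7], [2, 7, 2, 7, 2], [7, 7, 7, 6, 7], [2, 7, 2, 7, 2]]
M^4 = [[14, 13, 14, 13, 14], [13, 28, 13, 27, 13], [14, 13, 14, 13, 14], [13, 27, 13, 28, 13], [14, 13, 14, 13, 14]]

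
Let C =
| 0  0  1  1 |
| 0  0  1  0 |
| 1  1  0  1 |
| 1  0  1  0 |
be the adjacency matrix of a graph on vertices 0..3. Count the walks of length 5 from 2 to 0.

17

The number of length-5 walks from vertex 2 to vertex 0 is entry (2,0) of C⁵, where C is the adjacency matrix.
C² = [[2, 1, 1, 1], [1, 1, 0, 1], [1, 0, 3, 1], [1, 1, 1, 2]]
C³ = [[2, 1, 4, 3], [1, 0, 3, 1], [4, 3, 2, 4], [3, 1, 4, 2]]
C⁴ = [[7, 4, 6, 6], [4, 3, 2, 4], [6, 2, 11, 6], [6, 4, 6, 7]]
C⁵ = [[12, 6, 17, 13], [6, 2, 11, 6], [17, 11, 14, 17], [13, 6, 17, 12]]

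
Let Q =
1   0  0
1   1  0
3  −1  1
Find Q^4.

Q = I + N where N = [[0, 0, 0], [1, 0, 0], [3, −1, 0]] is strictly lower-triangular, so N^3 = 0.
(I + N)^4 = I + 4·N + 6·N^2 = [[1, 0, 0], [4, 1, 0], [6, −4, 1]].

[[1, 0, 0], [4, 1, 0], [6, −4, 1]]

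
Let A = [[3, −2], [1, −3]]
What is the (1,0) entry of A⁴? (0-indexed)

0

A² = [[7, 0], [0, 7]]
A³ = [[21, −14], [7, −21]]
A⁴ = [[49, 0], [0, 49]]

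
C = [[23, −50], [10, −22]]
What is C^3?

[[167, −350], [70, −148]]

tr C = 1 and det C = −6, so the characteristic polynomial is λ² − (1)λ + (−6) with roots −2 and 3.
Eigenvectors give P = [[−2, 5], [−1, 2]] with P⁻¹ = [[2, −5], [1, −2]], and C = P·diag(−2, 3)·P⁻¹.
Then C^3 = P·diag(−8, 27)·P⁻¹ = [[16, 135], [8, 54]] · [[2, −5], [1, −2]] = [[167, −350], [70, −148]].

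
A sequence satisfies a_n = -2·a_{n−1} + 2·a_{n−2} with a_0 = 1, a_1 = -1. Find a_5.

-76

With companion matrix T = [[-2, 2], [1, 0]], [a_n, a_{n−1}]ᵀ = T·[a_{n−1}, a_{n−2}]ᵀ, so [a_5, a_4]ᵀ = T⁴·[a_1, a_0]ᵀ.
T⁴ = [[44, -32], [-16, 12]], giving [a_5, a_4]ᵀ = [[-76], [28]].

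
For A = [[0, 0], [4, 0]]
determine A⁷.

A is strictly triangular, hence nilpotent: A² = 0, so A⁷ = 0.

[[0, 0], [0, 0]]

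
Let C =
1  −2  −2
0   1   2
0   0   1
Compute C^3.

[[1, −6, −18], [0, 1, 6], [0, 0, 1]]

C = I + N where N = [[0, −2, −2], [0, 0, 2], [0, 0, 0]] is strictly upper-triangular, so N^3 = 0.
(I + N)^3 = I + 3·N + 3·N^2 = [[1, −6, −18], [0, 1, 6], [0, 0, 1]].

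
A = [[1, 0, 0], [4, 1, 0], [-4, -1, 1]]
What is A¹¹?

[[1, 0, 0], [44, 1, 0], [-264, -11, 1]]

A = I + N where N = [[0, 0, 0], [4, 0, 0], [-4, -1, 0]] is strictly lower-triangular, so N³ = 0.
(I + N)¹¹ = I + 11·N + 55·N² = [[1, 0, 0], [44, 1, 0], [-264, -11, 1]].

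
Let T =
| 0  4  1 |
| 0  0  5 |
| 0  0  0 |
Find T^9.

[[0, 0, 0], [0, 0, 0], [0, 0, 0]]

T is strictly triangular, hence nilpotent: T^3 = 0, so T^9 = 0.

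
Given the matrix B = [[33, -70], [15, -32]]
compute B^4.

[[471, -910], [195, -374]]

tr B = 1 and det B = -6, so the characteristic polynomial is λ² − (1)λ + (-6) with roots 3 and -2.
Eigenvectors give P = [[-7, 2], [-3, 1]] with P⁻¹ = [[-1, 2], [-3, 7]], and B = P·diag(3, -2)·P⁻¹.
Then B^4 = P·diag(81, 16)·P⁻¹ = [[-567, 32], [-243, 16]] · [[-1, 2], [-3, 7]] = [[471, -910], [195, -374]].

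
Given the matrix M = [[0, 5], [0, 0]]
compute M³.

[[0, 0], [0, 0]]

M is strictly triangular, hence nilpotent: M² = 0, so M³ = 0.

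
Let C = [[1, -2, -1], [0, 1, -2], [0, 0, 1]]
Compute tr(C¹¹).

C = I + N where N = [[0, -2, -1], [0, 0, -2], [0, 0, 0]] is strictly upper-triangular, so N³ = 0.
(I + N)¹¹ = I + 11·N + 55·N² = [[1, -22, 209], [0, 1, -22], [0, 0, 1]].

3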